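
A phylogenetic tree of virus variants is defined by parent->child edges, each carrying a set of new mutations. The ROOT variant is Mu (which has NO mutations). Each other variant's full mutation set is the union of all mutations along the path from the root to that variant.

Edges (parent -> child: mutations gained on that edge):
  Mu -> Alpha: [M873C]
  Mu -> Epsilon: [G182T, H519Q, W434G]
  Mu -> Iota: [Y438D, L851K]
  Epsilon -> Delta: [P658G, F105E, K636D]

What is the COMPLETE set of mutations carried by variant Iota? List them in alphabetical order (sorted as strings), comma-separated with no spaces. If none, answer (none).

Answer: L851K,Y438D

Derivation:
At Mu: gained [] -> total []
At Iota: gained ['Y438D', 'L851K'] -> total ['L851K', 'Y438D']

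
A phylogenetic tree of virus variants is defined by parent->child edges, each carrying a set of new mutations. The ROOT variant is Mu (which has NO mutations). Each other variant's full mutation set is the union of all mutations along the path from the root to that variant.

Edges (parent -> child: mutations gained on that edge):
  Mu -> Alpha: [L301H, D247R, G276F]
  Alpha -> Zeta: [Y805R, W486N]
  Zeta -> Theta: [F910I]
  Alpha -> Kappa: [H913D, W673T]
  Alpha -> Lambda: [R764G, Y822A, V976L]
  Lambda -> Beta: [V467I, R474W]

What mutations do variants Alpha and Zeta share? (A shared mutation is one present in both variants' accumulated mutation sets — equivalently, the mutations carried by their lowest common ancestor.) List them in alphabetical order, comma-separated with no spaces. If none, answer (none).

Answer: D247R,G276F,L301H

Derivation:
Accumulating mutations along path to Alpha:
  At Mu: gained [] -> total []
  At Alpha: gained ['L301H', 'D247R', 'G276F'] -> total ['D247R', 'G276F', 'L301H']
Mutations(Alpha) = ['D247R', 'G276F', 'L301H']
Accumulating mutations along path to Zeta:
  At Mu: gained [] -> total []
  At Alpha: gained ['L301H', 'D247R', 'G276F'] -> total ['D247R', 'G276F', 'L301H']
  At Zeta: gained ['Y805R', 'W486N'] -> total ['D247R', 'G276F', 'L301H', 'W486N', 'Y805R']
Mutations(Zeta) = ['D247R', 'G276F', 'L301H', 'W486N', 'Y805R']
Intersection: ['D247R', 'G276F', 'L301H'] ∩ ['D247R', 'G276F', 'L301H', 'W486N', 'Y805R'] = ['D247R', 'G276F', 'L301H']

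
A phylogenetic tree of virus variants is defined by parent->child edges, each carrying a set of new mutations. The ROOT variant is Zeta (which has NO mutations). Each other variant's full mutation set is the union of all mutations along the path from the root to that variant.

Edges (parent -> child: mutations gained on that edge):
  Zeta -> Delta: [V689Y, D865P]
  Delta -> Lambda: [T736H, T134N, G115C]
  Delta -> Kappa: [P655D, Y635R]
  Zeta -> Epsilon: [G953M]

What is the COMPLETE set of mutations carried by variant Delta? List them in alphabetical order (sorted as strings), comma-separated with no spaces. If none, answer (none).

At Zeta: gained [] -> total []
At Delta: gained ['V689Y', 'D865P'] -> total ['D865P', 'V689Y']

Answer: D865P,V689Y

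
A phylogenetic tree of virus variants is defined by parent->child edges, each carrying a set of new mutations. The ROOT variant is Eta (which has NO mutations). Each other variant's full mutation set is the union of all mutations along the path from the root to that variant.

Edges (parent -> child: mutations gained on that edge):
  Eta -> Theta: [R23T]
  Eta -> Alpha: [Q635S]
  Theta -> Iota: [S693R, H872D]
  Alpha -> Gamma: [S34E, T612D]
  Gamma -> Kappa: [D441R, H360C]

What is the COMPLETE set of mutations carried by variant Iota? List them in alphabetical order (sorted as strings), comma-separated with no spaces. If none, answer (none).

Answer: H872D,R23T,S693R

Derivation:
At Eta: gained [] -> total []
At Theta: gained ['R23T'] -> total ['R23T']
At Iota: gained ['S693R', 'H872D'] -> total ['H872D', 'R23T', 'S693R']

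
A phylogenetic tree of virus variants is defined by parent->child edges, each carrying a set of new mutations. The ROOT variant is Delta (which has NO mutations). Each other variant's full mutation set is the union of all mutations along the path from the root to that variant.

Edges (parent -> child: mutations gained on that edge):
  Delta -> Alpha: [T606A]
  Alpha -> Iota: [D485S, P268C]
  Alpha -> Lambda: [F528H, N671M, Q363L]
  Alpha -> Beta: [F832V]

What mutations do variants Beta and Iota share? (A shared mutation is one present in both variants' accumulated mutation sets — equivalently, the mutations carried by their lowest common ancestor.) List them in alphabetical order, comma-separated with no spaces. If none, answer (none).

Answer: T606A

Derivation:
Accumulating mutations along path to Beta:
  At Delta: gained [] -> total []
  At Alpha: gained ['T606A'] -> total ['T606A']
  At Beta: gained ['F832V'] -> total ['F832V', 'T606A']
Mutations(Beta) = ['F832V', 'T606A']
Accumulating mutations along path to Iota:
  At Delta: gained [] -> total []
  At Alpha: gained ['T606A'] -> total ['T606A']
  At Iota: gained ['D485S', 'P268C'] -> total ['D485S', 'P268C', 'T606A']
Mutations(Iota) = ['D485S', 'P268C', 'T606A']
Intersection: ['F832V', 'T606A'] ∩ ['D485S', 'P268C', 'T606A'] = ['T606A']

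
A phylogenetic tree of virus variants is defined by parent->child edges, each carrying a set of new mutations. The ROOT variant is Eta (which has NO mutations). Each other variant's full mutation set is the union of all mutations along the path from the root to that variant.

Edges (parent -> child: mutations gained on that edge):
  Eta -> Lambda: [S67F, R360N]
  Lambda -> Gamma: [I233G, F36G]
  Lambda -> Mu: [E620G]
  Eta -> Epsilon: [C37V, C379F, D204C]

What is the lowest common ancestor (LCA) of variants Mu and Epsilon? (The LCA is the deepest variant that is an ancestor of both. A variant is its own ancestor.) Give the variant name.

Path from root to Mu: Eta -> Lambda -> Mu
  ancestors of Mu: {Eta, Lambda, Mu}
Path from root to Epsilon: Eta -> Epsilon
  ancestors of Epsilon: {Eta, Epsilon}
Common ancestors: {Eta}
Walk up from Epsilon: Epsilon (not in ancestors of Mu), Eta (in ancestors of Mu)
Deepest common ancestor (LCA) = Eta

Answer: Eta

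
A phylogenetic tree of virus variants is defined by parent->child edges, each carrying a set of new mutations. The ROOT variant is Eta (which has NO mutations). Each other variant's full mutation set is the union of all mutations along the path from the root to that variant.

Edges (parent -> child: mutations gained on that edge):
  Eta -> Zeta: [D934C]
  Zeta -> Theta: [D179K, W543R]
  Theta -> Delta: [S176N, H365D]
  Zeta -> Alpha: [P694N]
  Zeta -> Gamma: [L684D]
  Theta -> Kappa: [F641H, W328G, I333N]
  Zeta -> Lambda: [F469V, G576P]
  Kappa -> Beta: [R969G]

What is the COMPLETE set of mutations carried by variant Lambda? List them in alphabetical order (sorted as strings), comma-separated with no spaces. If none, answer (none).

Answer: D934C,F469V,G576P

Derivation:
At Eta: gained [] -> total []
At Zeta: gained ['D934C'] -> total ['D934C']
At Lambda: gained ['F469V', 'G576P'] -> total ['D934C', 'F469V', 'G576P']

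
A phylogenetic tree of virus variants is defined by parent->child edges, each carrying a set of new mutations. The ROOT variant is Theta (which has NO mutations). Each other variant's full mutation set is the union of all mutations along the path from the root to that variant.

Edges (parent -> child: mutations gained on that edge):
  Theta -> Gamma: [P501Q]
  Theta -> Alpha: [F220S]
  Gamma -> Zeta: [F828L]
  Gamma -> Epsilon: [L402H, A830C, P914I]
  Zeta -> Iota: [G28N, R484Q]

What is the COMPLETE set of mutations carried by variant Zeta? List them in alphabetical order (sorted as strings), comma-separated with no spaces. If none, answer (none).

At Theta: gained [] -> total []
At Gamma: gained ['P501Q'] -> total ['P501Q']
At Zeta: gained ['F828L'] -> total ['F828L', 'P501Q']

Answer: F828L,P501Q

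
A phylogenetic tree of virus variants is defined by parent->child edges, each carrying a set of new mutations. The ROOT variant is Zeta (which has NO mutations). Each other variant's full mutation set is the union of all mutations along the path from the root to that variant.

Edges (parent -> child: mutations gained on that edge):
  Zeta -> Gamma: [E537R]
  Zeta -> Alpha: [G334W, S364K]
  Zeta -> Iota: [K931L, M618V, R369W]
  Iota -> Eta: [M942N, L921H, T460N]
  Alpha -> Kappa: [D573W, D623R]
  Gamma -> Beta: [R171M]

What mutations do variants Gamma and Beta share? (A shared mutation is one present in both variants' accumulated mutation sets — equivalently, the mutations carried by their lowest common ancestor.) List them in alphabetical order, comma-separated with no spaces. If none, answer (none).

Accumulating mutations along path to Gamma:
  At Zeta: gained [] -> total []
  At Gamma: gained ['E537R'] -> total ['E537R']
Mutations(Gamma) = ['E537R']
Accumulating mutations along path to Beta:
  At Zeta: gained [] -> total []
  At Gamma: gained ['E537R'] -> total ['E537R']
  At Beta: gained ['R171M'] -> total ['E537R', 'R171M']
Mutations(Beta) = ['E537R', 'R171M']
Intersection: ['E537R'] ∩ ['E537R', 'R171M'] = ['E537R']

Answer: E537R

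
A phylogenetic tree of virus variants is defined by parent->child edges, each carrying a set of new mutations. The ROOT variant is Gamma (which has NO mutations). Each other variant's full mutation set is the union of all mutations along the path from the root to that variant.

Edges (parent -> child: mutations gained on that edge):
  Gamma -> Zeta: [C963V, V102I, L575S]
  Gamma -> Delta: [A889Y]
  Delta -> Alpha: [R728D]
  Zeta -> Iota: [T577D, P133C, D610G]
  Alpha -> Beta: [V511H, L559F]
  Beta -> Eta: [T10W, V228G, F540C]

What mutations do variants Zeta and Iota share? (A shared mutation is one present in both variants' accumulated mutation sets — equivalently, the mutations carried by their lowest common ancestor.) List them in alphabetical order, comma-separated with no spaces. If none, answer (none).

Answer: C963V,L575S,V102I

Derivation:
Accumulating mutations along path to Zeta:
  At Gamma: gained [] -> total []
  At Zeta: gained ['C963V', 'V102I', 'L575S'] -> total ['C963V', 'L575S', 'V102I']
Mutations(Zeta) = ['C963V', 'L575S', 'V102I']
Accumulating mutations along path to Iota:
  At Gamma: gained [] -> total []
  At Zeta: gained ['C963V', 'V102I', 'L575S'] -> total ['C963V', 'L575S', 'V102I']
  At Iota: gained ['T577D', 'P133C', 'D610G'] -> total ['C963V', 'D610G', 'L575S', 'P133C', 'T577D', 'V102I']
Mutations(Iota) = ['C963V', 'D610G', 'L575S', 'P133C', 'T577D', 'V102I']
Intersection: ['C963V', 'L575S', 'V102I'] ∩ ['C963V', 'D610G', 'L575S', 'P133C', 'T577D', 'V102I'] = ['C963V', 'L575S', 'V102I']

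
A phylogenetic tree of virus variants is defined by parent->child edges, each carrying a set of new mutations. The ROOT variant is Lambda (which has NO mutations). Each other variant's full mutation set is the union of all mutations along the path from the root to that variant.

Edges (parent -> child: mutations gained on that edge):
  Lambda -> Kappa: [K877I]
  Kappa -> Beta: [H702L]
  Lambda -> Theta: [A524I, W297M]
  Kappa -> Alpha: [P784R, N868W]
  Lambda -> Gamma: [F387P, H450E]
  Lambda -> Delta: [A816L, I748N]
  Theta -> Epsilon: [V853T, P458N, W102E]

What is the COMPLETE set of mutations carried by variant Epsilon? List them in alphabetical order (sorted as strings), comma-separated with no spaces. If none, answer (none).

Answer: A524I,P458N,V853T,W102E,W297M

Derivation:
At Lambda: gained [] -> total []
At Theta: gained ['A524I', 'W297M'] -> total ['A524I', 'W297M']
At Epsilon: gained ['V853T', 'P458N', 'W102E'] -> total ['A524I', 'P458N', 'V853T', 'W102E', 'W297M']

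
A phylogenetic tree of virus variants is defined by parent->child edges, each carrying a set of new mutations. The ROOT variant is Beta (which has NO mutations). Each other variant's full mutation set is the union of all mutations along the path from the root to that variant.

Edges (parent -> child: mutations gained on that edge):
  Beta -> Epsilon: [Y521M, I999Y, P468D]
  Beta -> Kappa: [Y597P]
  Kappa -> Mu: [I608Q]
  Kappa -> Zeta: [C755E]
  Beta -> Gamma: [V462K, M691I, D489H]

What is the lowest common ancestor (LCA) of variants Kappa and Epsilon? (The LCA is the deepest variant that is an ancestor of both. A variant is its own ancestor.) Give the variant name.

Answer: Beta

Derivation:
Path from root to Kappa: Beta -> Kappa
  ancestors of Kappa: {Beta, Kappa}
Path from root to Epsilon: Beta -> Epsilon
  ancestors of Epsilon: {Beta, Epsilon}
Common ancestors: {Beta}
Walk up from Epsilon: Epsilon (not in ancestors of Kappa), Beta (in ancestors of Kappa)
Deepest common ancestor (LCA) = Beta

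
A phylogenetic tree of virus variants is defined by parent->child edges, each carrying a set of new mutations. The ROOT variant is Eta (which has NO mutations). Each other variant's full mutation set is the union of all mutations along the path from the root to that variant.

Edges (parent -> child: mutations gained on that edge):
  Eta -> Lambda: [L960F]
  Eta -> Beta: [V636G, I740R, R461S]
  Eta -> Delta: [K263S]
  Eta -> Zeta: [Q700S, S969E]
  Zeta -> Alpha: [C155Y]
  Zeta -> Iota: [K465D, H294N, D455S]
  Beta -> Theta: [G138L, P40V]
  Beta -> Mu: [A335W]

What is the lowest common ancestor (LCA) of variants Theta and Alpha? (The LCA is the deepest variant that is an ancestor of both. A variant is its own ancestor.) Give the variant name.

Path from root to Theta: Eta -> Beta -> Theta
  ancestors of Theta: {Eta, Beta, Theta}
Path from root to Alpha: Eta -> Zeta -> Alpha
  ancestors of Alpha: {Eta, Zeta, Alpha}
Common ancestors: {Eta}
Walk up from Alpha: Alpha (not in ancestors of Theta), Zeta (not in ancestors of Theta), Eta (in ancestors of Theta)
Deepest common ancestor (LCA) = Eta

Answer: Eta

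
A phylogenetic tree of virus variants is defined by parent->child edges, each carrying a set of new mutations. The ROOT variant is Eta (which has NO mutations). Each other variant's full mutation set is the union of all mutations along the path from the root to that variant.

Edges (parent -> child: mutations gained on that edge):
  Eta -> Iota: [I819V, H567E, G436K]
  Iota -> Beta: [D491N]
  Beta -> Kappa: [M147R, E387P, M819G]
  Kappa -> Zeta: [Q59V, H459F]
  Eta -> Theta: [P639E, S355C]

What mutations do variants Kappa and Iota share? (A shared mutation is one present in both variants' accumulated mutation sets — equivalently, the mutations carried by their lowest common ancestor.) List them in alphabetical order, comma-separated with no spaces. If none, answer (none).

Accumulating mutations along path to Kappa:
  At Eta: gained [] -> total []
  At Iota: gained ['I819V', 'H567E', 'G436K'] -> total ['G436K', 'H567E', 'I819V']
  At Beta: gained ['D491N'] -> total ['D491N', 'G436K', 'H567E', 'I819V']
  At Kappa: gained ['M147R', 'E387P', 'M819G'] -> total ['D491N', 'E387P', 'G436K', 'H567E', 'I819V', 'M147R', 'M819G']
Mutations(Kappa) = ['D491N', 'E387P', 'G436K', 'H567E', 'I819V', 'M147R', 'M819G']
Accumulating mutations along path to Iota:
  At Eta: gained [] -> total []
  At Iota: gained ['I819V', 'H567E', 'G436K'] -> total ['G436K', 'H567E', 'I819V']
Mutations(Iota) = ['G436K', 'H567E', 'I819V']
Intersection: ['D491N', 'E387P', 'G436K', 'H567E', 'I819V', 'M147R', 'M819G'] ∩ ['G436K', 'H567E', 'I819V'] = ['G436K', 'H567E', 'I819V']

Answer: G436K,H567E,I819V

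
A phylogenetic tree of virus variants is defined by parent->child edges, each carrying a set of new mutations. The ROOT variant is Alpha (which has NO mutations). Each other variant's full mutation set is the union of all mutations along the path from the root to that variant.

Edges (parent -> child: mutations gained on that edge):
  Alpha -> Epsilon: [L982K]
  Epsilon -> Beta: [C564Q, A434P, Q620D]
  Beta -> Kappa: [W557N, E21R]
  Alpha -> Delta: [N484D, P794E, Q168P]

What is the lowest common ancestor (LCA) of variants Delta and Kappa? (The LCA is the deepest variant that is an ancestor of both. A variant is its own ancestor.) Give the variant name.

Answer: Alpha

Derivation:
Path from root to Delta: Alpha -> Delta
  ancestors of Delta: {Alpha, Delta}
Path from root to Kappa: Alpha -> Epsilon -> Beta -> Kappa
  ancestors of Kappa: {Alpha, Epsilon, Beta, Kappa}
Common ancestors: {Alpha}
Walk up from Kappa: Kappa (not in ancestors of Delta), Beta (not in ancestors of Delta), Epsilon (not in ancestors of Delta), Alpha (in ancestors of Delta)
Deepest common ancestor (LCA) = Alpha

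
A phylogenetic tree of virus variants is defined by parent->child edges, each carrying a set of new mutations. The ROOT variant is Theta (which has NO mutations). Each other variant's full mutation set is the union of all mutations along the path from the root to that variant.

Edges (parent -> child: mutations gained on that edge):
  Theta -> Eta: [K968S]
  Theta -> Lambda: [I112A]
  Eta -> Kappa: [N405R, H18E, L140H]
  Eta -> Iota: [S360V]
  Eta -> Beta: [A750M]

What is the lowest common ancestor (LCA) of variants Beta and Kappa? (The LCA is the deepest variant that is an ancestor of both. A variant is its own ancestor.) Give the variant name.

Answer: Eta

Derivation:
Path from root to Beta: Theta -> Eta -> Beta
  ancestors of Beta: {Theta, Eta, Beta}
Path from root to Kappa: Theta -> Eta -> Kappa
  ancestors of Kappa: {Theta, Eta, Kappa}
Common ancestors: {Theta, Eta}
Walk up from Kappa: Kappa (not in ancestors of Beta), Eta (in ancestors of Beta), Theta (in ancestors of Beta)
Deepest common ancestor (LCA) = Eta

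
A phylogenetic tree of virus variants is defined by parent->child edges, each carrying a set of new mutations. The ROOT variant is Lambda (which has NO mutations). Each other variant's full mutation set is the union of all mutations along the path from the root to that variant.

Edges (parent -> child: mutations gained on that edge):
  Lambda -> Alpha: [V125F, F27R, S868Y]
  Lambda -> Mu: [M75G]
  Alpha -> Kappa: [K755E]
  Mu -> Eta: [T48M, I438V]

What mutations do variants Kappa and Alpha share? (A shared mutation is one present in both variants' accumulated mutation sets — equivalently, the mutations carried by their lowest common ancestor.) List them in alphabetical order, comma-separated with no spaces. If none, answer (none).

Answer: F27R,S868Y,V125F

Derivation:
Accumulating mutations along path to Kappa:
  At Lambda: gained [] -> total []
  At Alpha: gained ['V125F', 'F27R', 'S868Y'] -> total ['F27R', 'S868Y', 'V125F']
  At Kappa: gained ['K755E'] -> total ['F27R', 'K755E', 'S868Y', 'V125F']
Mutations(Kappa) = ['F27R', 'K755E', 'S868Y', 'V125F']
Accumulating mutations along path to Alpha:
  At Lambda: gained [] -> total []
  At Alpha: gained ['V125F', 'F27R', 'S868Y'] -> total ['F27R', 'S868Y', 'V125F']
Mutations(Alpha) = ['F27R', 'S868Y', 'V125F']
Intersection: ['F27R', 'K755E', 'S868Y', 'V125F'] ∩ ['F27R', 'S868Y', 'V125F'] = ['F27R', 'S868Y', 'V125F']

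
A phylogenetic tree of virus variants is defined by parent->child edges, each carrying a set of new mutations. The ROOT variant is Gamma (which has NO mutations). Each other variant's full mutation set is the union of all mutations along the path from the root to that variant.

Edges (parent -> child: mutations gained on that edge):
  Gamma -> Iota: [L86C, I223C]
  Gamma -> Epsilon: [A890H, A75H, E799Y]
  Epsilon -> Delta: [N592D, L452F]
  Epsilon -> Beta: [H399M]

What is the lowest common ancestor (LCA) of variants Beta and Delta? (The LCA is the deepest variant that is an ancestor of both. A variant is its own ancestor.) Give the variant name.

Answer: Epsilon

Derivation:
Path from root to Beta: Gamma -> Epsilon -> Beta
  ancestors of Beta: {Gamma, Epsilon, Beta}
Path from root to Delta: Gamma -> Epsilon -> Delta
  ancestors of Delta: {Gamma, Epsilon, Delta}
Common ancestors: {Gamma, Epsilon}
Walk up from Delta: Delta (not in ancestors of Beta), Epsilon (in ancestors of Beta), Gamma (in ancestors of Beta)
Deepest common ancestor (LCA) = Epsilon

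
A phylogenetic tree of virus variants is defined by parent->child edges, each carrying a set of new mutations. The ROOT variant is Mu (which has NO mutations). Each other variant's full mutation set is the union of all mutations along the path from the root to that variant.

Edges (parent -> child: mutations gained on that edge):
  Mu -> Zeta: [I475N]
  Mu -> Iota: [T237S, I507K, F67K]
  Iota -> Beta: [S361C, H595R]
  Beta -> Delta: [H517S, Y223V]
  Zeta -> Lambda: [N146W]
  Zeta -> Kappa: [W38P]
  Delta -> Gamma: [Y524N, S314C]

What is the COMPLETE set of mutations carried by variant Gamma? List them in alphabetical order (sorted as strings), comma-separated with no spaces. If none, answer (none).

Answer: F67K,H517S,H595R,I507K,S314C,S361C,T237S,Y223V,Y524N

Derivation:
At Mu: gained [] -> total []
At Iota: gained ['T237S', 'I507K', 'F67K'] -> total ['F67K', 'I507K', 'T237S']
At Beta: gained ['S361C', 'H595R'] -> total ['F67K', 'H595R', 'I507K', 'S361C', 'T237S']
At Delta: gained ['H517S', 'Y223V'] -> total ['F67K', 'H517S', 'H595R', 'I507K', 'S361C', 'T237S', 'Y223V']
At Gamma: gained ['Y524N', 'S314C'] -> total ['F67K', 'H517S', 'H595R', 'I507K', 'S314C', 'S361C', 'T237S', 'Y223V', 'Y524N']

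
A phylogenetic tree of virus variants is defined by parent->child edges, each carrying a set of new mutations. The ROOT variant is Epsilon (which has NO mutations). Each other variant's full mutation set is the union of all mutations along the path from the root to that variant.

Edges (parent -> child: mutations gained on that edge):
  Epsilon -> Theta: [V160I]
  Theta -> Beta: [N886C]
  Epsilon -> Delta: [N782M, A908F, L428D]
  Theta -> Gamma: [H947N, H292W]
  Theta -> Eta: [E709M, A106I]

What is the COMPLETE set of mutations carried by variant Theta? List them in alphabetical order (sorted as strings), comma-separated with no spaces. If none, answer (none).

At Epsilon: gained [] -> total []
At Theta: gained ['V160I'] -> total ['V160I']

Answer: V160I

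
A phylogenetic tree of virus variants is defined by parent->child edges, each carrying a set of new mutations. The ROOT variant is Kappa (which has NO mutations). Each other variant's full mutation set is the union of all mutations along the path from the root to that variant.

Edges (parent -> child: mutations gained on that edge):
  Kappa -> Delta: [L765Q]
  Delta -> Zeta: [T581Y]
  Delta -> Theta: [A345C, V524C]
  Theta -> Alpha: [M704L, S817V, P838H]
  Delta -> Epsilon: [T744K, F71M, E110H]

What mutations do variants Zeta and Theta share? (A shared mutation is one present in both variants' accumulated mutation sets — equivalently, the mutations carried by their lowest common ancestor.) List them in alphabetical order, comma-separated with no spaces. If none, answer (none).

Answer: L765Q

Derivation:
Accumulating mutations along path to Zeta:
  At Kappa: gained [] -> total []
  At Delta: gained ['L765Q'] -> total ['L765Q']
  At Zeta: gained ['T581Y'] -> total ['L765Q', 'T581Y']
Mutations(Zeta) = ['L765Q', 'T581Y']
Accumulating mutations along path to Theta:
  At Kappa: gained [] -> total []
  At Delta: gained ['L765Q'] -> total ['L765Q']
  At Theta: gained ['A345C', 'V524C'] -> total ['A345C', 'L765Q', 'V524C']
Mutations(Theta) = ['A345C', 'L765Q', 'V524C']
Intersection: ['L765Q', 'T581Y'] ∩ ['A345C', 'L765Q', 'V524C'] = ['L765Q']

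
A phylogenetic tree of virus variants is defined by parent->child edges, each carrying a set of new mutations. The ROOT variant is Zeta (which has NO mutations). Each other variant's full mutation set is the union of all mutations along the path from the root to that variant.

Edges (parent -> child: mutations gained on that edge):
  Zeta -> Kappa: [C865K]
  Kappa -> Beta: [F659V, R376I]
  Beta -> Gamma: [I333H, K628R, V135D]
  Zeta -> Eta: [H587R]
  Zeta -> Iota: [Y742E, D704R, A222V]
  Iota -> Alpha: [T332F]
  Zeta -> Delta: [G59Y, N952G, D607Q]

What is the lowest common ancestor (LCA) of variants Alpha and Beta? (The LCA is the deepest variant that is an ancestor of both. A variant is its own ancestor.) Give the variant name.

Answer: Zeta

Derivation:
Path from root to Alpha: Zeta -> Iota -> Alpha
  ancestors of Alpha: {Zeta, Iota, Alpha}
Path from root to Beta: Zeta -> Kappa -> Beta
  ancestors of Beta: {Zeta, Kappa, Beta}
Common ancestors: {Zeta}
Walk up from Beta: Beta (not in ancestors of Alpha), Kappa (not in ancestors of Alpha), Zeta (in ancestors of Alpha)
Deepest common ancestor (LCA) = Zeta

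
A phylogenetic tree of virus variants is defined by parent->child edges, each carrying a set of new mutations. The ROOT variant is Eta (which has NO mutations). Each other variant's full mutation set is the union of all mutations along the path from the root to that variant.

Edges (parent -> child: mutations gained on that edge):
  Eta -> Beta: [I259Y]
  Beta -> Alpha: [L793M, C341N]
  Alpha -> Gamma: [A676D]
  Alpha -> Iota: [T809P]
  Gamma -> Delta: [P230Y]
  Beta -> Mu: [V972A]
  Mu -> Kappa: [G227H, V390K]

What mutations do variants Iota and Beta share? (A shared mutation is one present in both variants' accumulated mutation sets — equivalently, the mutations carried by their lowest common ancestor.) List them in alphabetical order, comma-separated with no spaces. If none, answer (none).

Answer: I259Y

Derivation:
Accumulating mutations along path to Iota:
  At Eta: gained [] -> total []
  At Beta: gained ['I259Y'] -> total ['I259Y']
  At Alpha: gained ['L793M', 'C341N'] -> total ['C341N', 'I259Y', 'L793M']
  At Iota: gained ['T809P'] -> total ['C341N', 'I259Y', 'L793M', 'T809P']
Mutations(Iota) = ['C341N', 'I259Y', 'L793M', 'T809P']
Accumulating mutations along path to Beta:
  At Eta: gained [] -> total []
  At Beta: gained ['I259Y'] -> total ['I259Y']
Mutations(Beta) = ['I259Y']
Intersection: ['C341N', 'I259Y', 'L793M', 'T809P'] ∩ ['I259Y'] = ['I259Y']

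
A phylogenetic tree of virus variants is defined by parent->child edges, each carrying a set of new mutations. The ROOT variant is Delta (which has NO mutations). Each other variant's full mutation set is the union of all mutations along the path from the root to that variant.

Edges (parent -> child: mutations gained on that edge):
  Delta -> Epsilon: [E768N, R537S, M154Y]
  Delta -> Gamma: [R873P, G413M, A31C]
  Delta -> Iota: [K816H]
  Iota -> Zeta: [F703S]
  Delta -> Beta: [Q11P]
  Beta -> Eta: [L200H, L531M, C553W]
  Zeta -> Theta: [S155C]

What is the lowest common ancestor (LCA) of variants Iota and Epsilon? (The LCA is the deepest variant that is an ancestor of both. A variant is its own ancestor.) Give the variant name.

Answer: Delta

Derivation:
Path from root to Iota: Delta -> Iota
  ancestors of Iota: {Delta, Iota}
Path from root to Epsilon: Delta -> Epsilon
  ancestors of Epsilon: {Delta, Epsilon}
Common ancestors: {Delta}
Walk up from Epsilon: Epsilon (not in ancestors of Iota), Delta (in ancestors of Iota)
Deepest common ancestor (LCA) = Delta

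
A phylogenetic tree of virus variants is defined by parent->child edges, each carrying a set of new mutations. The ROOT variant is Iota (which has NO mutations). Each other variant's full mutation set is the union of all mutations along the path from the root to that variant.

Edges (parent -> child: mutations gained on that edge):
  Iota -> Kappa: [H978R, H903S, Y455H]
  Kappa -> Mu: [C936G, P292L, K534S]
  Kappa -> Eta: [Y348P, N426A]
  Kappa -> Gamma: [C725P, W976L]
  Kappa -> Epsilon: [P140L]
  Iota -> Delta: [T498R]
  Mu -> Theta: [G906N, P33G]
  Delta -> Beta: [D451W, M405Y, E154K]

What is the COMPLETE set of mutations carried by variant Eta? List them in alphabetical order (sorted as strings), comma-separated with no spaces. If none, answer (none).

At Iota: gained [] -> total []
At Kappa: gained ['H978R', 'H903S', 'Y455H'] -> total ['H903S', 'H978R', 'Y455H']
At Eta: gained ['Y348P', 'N426A'] -> total ['H903S', 'H978R', 'N426A', 'Y348P', 'Y455H']

Answer: H903S,H978R,N426A,Y348P,Y455H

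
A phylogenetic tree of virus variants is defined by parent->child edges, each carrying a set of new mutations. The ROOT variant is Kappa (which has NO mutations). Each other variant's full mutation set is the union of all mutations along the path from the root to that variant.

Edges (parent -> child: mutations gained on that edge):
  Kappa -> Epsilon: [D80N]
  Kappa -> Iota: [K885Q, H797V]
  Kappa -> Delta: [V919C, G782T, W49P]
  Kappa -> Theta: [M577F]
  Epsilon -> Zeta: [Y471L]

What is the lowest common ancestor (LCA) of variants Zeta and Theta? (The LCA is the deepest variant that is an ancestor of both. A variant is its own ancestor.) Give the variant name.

Path from root to Zeta: Kappa -> Epsilon -> Zeta
  ancestors of Zeta: {Kappa, Epsilon, Zeta}
Path from root to Theta: Kappa -> Theta
  ancestors of Theta: {Kappa, Theta}
Common ancestors: {Kappa}
Walk up from Theta: Theta (not in ancestors of Zeta), Kappa (in ancestors of Zeta)
Deepest common ancestor (LCA) = Kappa

Answer: Kappa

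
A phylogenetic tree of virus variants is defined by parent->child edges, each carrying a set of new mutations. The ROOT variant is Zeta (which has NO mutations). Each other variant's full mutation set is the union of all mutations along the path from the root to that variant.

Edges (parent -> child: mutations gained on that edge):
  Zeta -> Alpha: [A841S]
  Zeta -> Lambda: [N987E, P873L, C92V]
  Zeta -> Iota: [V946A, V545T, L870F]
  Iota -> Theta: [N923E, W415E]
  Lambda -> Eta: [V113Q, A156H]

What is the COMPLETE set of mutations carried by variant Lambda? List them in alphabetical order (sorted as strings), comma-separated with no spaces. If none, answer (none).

At Zeta: gained [] -> total []
At Lambda: gained ['N987E', 'P873L', 'C92V'] -> total ['C92V', 'N987E', 'P873L']

Answer: C92V,N987E,P873L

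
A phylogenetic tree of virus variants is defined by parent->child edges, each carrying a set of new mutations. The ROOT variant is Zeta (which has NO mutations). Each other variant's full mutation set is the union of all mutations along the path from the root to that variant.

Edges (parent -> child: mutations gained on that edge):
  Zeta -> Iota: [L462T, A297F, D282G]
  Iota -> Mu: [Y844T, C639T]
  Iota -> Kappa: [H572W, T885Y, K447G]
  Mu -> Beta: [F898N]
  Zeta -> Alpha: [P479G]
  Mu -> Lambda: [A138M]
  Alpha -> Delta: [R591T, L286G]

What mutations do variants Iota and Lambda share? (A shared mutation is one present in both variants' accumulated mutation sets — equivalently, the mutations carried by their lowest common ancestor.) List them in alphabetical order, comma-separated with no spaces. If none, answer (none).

Accumulating mutations along path to Iota:
  At Zeta: gained [] -> total []
  At Iota: gained ['L462T', 'A297F', 'D282G'] -> total ['A297F', 'D282G', 'L462T']
Mutations(Iota) = ['A297F', 'D282G', 'L462T']
Accumulating mutations along path to Lambda:
  At Zeta: gained [] -> total []
  At Iota: gained ['L462T', 'A297F', 'D282G'] -> total ['A297F', 'D282G', 'L462T']
  At Mu: gained ['Y844T', 'C639T'] -> total ['A297F', 'C639T', 'D282G', 'L462T', 'Y844T']
  At Lambda: gained ['A138M'] -> total ['A138M', 'A297F', 'C639T', 'D282G', 'L462T', 'Y844T']
Mutations(Lambda) = ['A138M', 'A297F', 'C639T', 'D282G', 'L462T', 'Y844T']
Intersection: ['A297F', 'D282G', 'L462T'] ∩ ['A138M', 'A297F', 'C639T', 'D282G', 'L462T', 'Y844T'] = ['A297F', 'D282G', 'L462T']

Answer: A297F,D282G,L462T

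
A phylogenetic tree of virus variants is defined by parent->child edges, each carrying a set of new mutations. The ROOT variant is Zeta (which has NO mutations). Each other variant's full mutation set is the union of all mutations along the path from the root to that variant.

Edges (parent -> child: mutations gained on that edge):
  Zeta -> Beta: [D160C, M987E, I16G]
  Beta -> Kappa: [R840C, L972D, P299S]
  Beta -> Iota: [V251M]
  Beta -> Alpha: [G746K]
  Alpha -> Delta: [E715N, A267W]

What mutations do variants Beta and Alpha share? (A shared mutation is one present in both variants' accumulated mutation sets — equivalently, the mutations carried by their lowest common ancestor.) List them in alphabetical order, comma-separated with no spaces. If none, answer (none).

Answer: D160C,I16G,M987E

Derivation:
Accumulating mutations along path to Beta:
  At Zeta: gained [] -> total []
  At Beta: gained ['D160C', 'M987E', 'I16G'] -> total ['D160C', 'I16G', 'M987E']
Mutations(Beta) = ['D160C', 'I16G', 'M987E']
Accumulating mutations along path to Alpha:
  At Zeta: gained [] -> total []
  At Beta: gained ['D160C', 'M987E', 'I16G'] -> total ['D160C', 'I16G', 'M987E']
  At Alpha: gained ['G746K'] -> total ['D160C', 'G746K', 'I16G', 'M987E']
Mutations(Alpha) = ['D160C', 'G746K', 'I16G', 'M987E']
Intersection: ['D160C', 'I16G', 'M987E'] ∩ ['D160C', 'G746K', 'I16G', 'M987E'] = ['D160C', 'I16G', 'M987E']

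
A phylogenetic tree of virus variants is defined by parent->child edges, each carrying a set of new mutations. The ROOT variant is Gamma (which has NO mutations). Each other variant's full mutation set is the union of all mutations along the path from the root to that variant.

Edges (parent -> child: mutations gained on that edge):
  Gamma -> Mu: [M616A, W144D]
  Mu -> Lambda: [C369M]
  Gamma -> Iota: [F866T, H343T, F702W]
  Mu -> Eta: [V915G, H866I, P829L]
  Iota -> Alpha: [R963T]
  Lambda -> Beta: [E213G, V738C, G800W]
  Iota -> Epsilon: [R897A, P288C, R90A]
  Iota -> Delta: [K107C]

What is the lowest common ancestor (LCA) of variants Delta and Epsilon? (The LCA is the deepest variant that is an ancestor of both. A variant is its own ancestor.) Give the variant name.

Answer: Iota

Derivation:
Path from root to Delta: Gamma -> Iota -> Delta
  ancestors of Delta: {Gamma, Iota, Delta}
Path from root to Epsilon: Gamma -> Iota -> Epsilon
  ancestors of Epsilon: {Gamma, Iota, Epsilon}
Common ancestors: {Gamma, Iota}
Walk up from Epsilon: Epsilon (not in ancestors of Delta), Iota (in ancestors of Delta), Gamma (in ancestors of Delta)
Deepest common ancestor (LCA) = Iota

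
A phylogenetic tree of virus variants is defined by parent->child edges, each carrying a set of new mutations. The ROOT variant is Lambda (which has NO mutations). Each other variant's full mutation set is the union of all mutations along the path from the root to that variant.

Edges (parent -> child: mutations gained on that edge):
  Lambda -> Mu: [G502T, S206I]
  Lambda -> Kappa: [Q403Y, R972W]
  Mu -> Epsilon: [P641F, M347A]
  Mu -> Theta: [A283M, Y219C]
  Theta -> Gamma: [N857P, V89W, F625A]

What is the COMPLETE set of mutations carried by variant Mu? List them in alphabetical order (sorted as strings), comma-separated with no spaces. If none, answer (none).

Answer: G502T,S206I

Derivation:
At Lambda: gained [] -> total []
At Mu: gained ['G502T', 'S206I'] -> total ['G502T', 'S206I']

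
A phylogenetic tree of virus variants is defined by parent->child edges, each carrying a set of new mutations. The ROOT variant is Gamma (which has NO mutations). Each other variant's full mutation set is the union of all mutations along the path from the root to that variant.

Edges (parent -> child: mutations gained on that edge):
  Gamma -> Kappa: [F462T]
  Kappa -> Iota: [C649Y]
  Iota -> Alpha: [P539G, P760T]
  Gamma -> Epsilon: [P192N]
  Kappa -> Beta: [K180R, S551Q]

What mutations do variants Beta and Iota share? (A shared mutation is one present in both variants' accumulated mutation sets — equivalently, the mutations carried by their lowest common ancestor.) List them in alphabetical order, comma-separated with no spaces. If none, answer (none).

Answer: F462T

Derivation:
Accumulating mutations along path to Beta:
  At Gamma: gained [] -> total []
  At Kappa: gained ['F462T'] -> total ['F462T']
  At Beta: gained ['K180R', 'S551Q'] -> total ['F462T', 'K180R', 'S551Q']
Mutations(Beta) = ['F462T', 'K180R', 'S551Q']
Accumulating mutations along path to Iota:
  At Gamma: gained [] -> total []
  At Kappa: gained ['F462T'] -> total ['F462T']
  At Iota: gained ['C649Y'] -> total ['C649Y', 'F462T']
Mutations(Iota) = ['C649Y', 'F462T']
Intersection: ['F462T', 'K180R', 'S551Q'] ∩ ['C649Y', 'F462T'] = ['F462T']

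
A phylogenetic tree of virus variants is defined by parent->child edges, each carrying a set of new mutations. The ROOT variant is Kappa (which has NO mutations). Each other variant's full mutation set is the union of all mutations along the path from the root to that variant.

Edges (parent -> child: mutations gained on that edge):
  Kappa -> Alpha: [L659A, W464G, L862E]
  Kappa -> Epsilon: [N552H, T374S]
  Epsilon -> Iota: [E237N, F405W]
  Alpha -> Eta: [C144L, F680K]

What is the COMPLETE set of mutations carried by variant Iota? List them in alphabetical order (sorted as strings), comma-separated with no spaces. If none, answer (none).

Answer: E237N,F405W,N552H,T374S

Derivation:
At Kappa: gained [] -> total []
At Epsilon: gained ['N552H', 'T374S'] -> total ['N552H', 'T374S']
At Iota: gained ['E237N', 'F405W'] -> total ['E237N', 'F405W', 'N552H', 'T374S']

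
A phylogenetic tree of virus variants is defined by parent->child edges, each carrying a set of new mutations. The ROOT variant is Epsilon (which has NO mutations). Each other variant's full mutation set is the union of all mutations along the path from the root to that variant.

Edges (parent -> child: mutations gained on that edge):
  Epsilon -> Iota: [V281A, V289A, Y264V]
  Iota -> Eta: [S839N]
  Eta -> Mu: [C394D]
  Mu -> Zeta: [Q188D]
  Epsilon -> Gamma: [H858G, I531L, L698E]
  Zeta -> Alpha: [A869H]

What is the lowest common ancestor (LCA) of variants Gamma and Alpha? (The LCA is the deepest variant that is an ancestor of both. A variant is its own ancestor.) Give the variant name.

Path from root to Gamma: Epsilon -> Gamma
  ancestors of Gamma: {Epsilon, Gamma}
Path from root to Alpha: Epsilon -> Iota -> Eta -> Mu -> Zeta -> Alpha
  ancestors of Alpha: {Epsilon, Iota, Eta, Mu, Zeta, Alpha}
Common ancestors: {Epsilon}
Walk up from Alpha: Alpha (not in ancestors of Gamma), Zeta (not in ancestors of Gamma), Mu (not in ancestors of Gamma), Eta (not in ancestors of Gamma), Iota (not in ancestors of Gamma), Epsilon (in ancestors of Gamma)
Deepest common ancestor (LCA) = Epsilon

Answer: Epsilon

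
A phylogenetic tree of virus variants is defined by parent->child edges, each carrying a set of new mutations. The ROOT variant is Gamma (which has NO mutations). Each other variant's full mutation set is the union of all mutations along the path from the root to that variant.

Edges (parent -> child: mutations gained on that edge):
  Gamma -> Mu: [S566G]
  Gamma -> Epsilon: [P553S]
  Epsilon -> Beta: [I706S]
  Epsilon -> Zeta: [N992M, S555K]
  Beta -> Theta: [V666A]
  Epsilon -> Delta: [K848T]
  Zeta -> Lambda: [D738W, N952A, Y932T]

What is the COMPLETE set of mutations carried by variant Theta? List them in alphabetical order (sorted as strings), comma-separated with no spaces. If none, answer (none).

At Gamma: gained [] -> total []
At Epsilon: gained ['P553S'] -> total ['P553S']
At Beta: gained ['I706S'] -> total ['I706S', 'P553S']
At Theta: gained ['V666A'] -> total ['I706S', 'P553S', 'V666A']

Answer: I706S,P553S,V666A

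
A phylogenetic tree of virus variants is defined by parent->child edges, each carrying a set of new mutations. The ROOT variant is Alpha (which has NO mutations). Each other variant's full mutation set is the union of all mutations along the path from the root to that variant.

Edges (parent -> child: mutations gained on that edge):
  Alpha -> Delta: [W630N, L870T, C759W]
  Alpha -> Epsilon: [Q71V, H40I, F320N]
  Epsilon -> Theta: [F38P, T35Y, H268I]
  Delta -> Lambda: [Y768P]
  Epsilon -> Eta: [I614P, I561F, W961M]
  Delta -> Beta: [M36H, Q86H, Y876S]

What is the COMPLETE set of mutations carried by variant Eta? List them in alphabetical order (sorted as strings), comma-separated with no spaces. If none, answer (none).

At Alpha: gained [] -> total []
At Epsilon: gained ['Q71V', 'H40I', 'F320N'] -> total ['F320N', 'H40I', 'Q71V']
At Eta: gained ['I614P', 'I561F', 'W961M'] -> total ['F320N', 'H40I', 'I561F', 'I614P', 'Q71V', 'W961M']

Answer: F320N,H40I,I561F,I614P,Q71V,W961M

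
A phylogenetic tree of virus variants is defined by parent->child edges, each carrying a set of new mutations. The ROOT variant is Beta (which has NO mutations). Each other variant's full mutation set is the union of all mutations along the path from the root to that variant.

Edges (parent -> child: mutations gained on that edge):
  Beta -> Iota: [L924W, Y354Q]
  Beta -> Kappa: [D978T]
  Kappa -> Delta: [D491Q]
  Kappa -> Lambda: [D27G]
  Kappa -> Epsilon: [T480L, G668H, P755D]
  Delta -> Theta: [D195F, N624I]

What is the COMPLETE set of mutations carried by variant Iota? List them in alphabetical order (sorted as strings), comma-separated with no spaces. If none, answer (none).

Answer: L924W,Y354Q

Derivation:
At Beta: gained [] -> total []
At Iota: gained ['L924W', 'Y354Q'] -> total ['L924W', 'Y354Q']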